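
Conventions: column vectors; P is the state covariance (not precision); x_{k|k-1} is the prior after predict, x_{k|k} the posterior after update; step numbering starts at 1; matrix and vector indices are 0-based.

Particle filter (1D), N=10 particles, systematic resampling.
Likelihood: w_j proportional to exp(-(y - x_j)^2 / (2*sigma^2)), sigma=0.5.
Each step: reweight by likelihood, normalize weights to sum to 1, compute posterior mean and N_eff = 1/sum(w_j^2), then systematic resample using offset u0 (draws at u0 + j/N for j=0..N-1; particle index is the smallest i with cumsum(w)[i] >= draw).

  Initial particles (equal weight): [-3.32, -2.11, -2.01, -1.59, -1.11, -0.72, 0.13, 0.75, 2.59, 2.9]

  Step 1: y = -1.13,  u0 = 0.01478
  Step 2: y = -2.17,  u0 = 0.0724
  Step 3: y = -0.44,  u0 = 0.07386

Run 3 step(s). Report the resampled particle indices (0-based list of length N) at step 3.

step 1: w=[0.0000, 0.0529, 0.0767, 0.2364, 0.3607, 0.2579, 0.0151, 0.0003, 0.0000, 0.0000]  mean=-1.2256  Neff=3.8255  idx=[1, 2, 3, 3, 4, 4, 4, 4, 5, 5]
step 2: w=[0.2906, 0.2781, 0.1494, 0.1494, 0.0309, 0.0309, 0.0309, 0.0309, 0.0044, 0.0044]  mean=-1.7909  Neff=4.7548  idx=[0, 0, 0, 1, 1, 2, 2, 3, 4, 7]
step 3: w=[0.0036, 0.0036, 0.0036, 0.0069, 0.0069, 0.0674, 0.0674, 0.0674, 0.3867, 0.3867]  mean=-1.2301  Neff=3.1969  idx=[5, 7, 8, 8, 8, 8, 9, 9, 9, 9]

resampled_idx = [5, 7, 8, 8, 8, 8, 9, 9, 9, 9]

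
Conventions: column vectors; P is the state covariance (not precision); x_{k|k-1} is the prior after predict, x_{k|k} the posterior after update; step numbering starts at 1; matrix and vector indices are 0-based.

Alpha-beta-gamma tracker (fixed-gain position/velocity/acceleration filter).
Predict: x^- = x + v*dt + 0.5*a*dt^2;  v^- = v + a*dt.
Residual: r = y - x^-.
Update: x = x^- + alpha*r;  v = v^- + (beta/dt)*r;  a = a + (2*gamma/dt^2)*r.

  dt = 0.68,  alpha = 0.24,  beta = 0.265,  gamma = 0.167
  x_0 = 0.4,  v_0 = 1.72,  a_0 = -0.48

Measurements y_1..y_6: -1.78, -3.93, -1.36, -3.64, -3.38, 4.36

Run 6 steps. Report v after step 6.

step 1: x_pred=1.4586  r=-3.2386  x^+=0.6814  v^+=0.1315  a^+=-2.8193
step 2: x_pred=0.1189  r=-4.0489  x^+=-0.8528  v^+=-3.3635  a^+=-5.7439
step 3: x_pred=-4.4680  r=3.1080  x^+=-3.7221  v^+=-6.0582  a^+=-3.4990
step 4: x_pred=-8.6506  r=5.0106  x^+=-7.4481  v^+=-6.4848  a^+=0.1203
step 5: x_pred=-11.8300  r=8.4500  x^+=-9.8020  v^+=-3.1100  a^+=6.2239
step 6: x_pred=-10.4778  r=14.8378  x^+=-6.9167  v^+=6.9046  a^+=16.9415

v_post = 6.9046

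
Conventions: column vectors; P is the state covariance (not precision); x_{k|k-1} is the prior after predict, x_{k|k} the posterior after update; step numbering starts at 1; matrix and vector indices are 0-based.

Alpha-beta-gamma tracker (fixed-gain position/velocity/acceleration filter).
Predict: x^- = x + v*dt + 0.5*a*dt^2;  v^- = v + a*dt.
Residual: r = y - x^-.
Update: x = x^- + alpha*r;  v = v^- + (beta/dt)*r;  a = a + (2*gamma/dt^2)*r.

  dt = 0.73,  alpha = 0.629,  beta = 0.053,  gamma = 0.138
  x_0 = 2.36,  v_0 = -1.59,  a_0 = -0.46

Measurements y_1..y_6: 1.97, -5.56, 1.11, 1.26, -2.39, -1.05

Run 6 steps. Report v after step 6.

v_post = 1.8180

step 1: x_pred=1.0767  r=0.8933  x^+=1.6386  v^+=-1.8609  a^+=0.0026
step 2: x_pred=0.2808  r=-5.8408  x^+=-3.3931  v^+=-2.2831  a^+=-3.0224
step 3: x_pred=-5.8650  r=6.9750  x^+=-1.4777  v^+=-3.9830  a^+=0.5901
step 4: x_pred=-4.2281  r=5.4881  x^+=-0.7761  v^+=-3.1538  a^+=3.4325
step 5: x_pred=-2.1638  r=-0.2262  x^+=-2.3061  v^+=-0.6645  a^+=3.3154
step 6: x_pred=-1.9078  r=0.8578  x^+=-1.3683  v^+=1.8180  a^+=3.7596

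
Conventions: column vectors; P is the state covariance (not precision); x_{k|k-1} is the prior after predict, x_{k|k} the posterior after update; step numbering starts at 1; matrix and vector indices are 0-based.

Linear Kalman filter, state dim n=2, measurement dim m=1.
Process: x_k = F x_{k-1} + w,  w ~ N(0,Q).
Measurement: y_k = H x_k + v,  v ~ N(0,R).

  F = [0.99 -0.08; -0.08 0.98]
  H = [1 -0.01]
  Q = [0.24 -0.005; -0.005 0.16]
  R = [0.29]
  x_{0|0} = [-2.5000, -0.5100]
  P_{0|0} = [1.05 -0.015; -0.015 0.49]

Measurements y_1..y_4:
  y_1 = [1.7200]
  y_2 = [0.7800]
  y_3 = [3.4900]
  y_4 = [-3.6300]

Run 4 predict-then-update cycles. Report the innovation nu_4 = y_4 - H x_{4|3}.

innov = [-6.1526]

step 1: x^-=[-2.4342, -0.2998]  P^-=[1.2746 -0.1412; -0.1412 0.6397]  S=[1.5675]  K=[0.8141; -0.0942]  nu=[4.1512]  x^+=[0.9451, -0.6907]  P^+=[0.2359 -0.0211; -0.0211 0.6258]
step 2: x^-=[0.9909, -0.7525]  P^-=[0.4785 -0.0933; -0.0933 0.7658]  S=[0.7705]  K=[0.6223; -0.1310]  nu=[-0.2184]  x^+=[0.8550, -0.7239]  P^+=[0.1802 -0.0305; -0.0305 0.7526]
step 3: x^-=[0.9043, -0.7778]  P^-=[0.4262 -0.1080; -0.1080 0.8887]  S=[0.7185]  K=[0.5947; -0.1627]  nu=[2.5779]  x^+=[2.4375, -1.1973]  P^+=[0.1721 -0.0385; -0.0385 0.8697]
step 4: x^-=[2.5089, -1.3684]  P^-=[0.4203 -0.1244; -0.1244 1.0024]  S=[0.7129]  K=[0.5913; -0.1886]  nu=[-6.1526]  x^+=[-1.1293, -0.2082]  P^+=[0.1710 -0.0449; -0.0449 0.9770]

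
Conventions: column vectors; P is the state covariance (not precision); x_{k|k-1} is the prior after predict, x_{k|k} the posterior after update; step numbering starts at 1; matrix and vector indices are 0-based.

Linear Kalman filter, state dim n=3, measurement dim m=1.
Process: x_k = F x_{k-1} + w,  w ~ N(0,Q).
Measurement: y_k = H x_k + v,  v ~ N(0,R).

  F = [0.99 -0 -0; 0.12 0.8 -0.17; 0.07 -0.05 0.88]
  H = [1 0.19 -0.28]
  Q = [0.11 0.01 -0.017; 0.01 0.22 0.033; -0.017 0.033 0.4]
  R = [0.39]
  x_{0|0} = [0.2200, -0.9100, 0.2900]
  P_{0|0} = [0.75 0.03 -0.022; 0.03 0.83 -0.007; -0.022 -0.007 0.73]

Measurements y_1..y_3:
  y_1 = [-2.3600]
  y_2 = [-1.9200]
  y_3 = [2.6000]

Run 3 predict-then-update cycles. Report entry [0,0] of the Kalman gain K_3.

step 1: x^-=[0.2178, -0.7509, 0.3161]  P^-=[0.8451 0.1266 0.0143; 0.1266 0.7917 -0.1087; 0.0143 -0.1087 0.9688]  S=[1.3912]  K=[0.6218; 0.2210; -0.1995]  nu=[-2.3466]  x^+=[-1.2414, -1.2694, 0.7843]  P^+=[0.3071 -0.0646 0.1869; -0.0646 0.7237 -0.0473; 0.1869 -0.0473 0.9134]
step 2: x^-=[-1.2290, -1.2978, 0.6667]  P^-=[0.4110 -0.0361 0.1703; -0.0361 0.7069 -0.1494; 0.1703 -0.1494 1.1383]  S=[0.8226]  K=[0.4333; 0.1702; -0.2149]  nu=[-0.2577]  x^+=[-1.3407, -1.3417, 0.7221]  P^+=[0.2565 -0.0968 0.2469; -0.0968 0.6830 -0.1194; 0.2469 -0.1194 1.1003]
step 3: x^-=[-1.3273, -1.3570, 0.6087]  P^-=[0.3614 -0.0778 0.2207; -0.0778 0.6964 -0.2235; 0.2207 -0.2235 1.2966]  S=[0.7489]  K=[0.3804; 0.1564; -0.2468]  nu=[4.3555]  x^+=[0.3295, -0.6756, -0.4662]  P^+=[0.2531 -0.1223 0.2910; -0.1223 0.6781 -0.1946; 0.2910 -0.1946 1.2510]

K[0,0] = 0.3804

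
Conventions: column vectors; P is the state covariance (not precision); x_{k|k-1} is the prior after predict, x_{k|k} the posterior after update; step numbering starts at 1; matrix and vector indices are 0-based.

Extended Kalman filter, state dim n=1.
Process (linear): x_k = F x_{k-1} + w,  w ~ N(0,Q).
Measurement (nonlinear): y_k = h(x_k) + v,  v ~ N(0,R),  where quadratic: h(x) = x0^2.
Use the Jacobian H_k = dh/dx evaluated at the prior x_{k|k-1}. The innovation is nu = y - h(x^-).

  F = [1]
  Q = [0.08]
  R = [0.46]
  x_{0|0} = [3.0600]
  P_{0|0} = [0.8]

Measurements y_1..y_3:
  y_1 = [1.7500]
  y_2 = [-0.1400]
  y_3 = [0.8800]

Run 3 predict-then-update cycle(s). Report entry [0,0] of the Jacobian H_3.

step 1: x^-=[3.0600]  P^-=[0.8800]  H_jac=[6.1200]  S=[33.4199]  K=[0.1611]  nu=[-7.6136]  x^+=[1.8331]  P^+=[0.0121]
step 2: x^-=[1.8331]  P^-=[0.0921]  H_jac=[3.6661]  S=[1.6980]  K=[0.1989]  nu=[-3.5001]  x^+=[1.1370]  P^+=[0.0250]
step 3: x^-=[1.1370]  P^-=[0.1050]  H_jac=[2.2740]  S=[1.0027]  K=[0.2380]  nu=[-0.4127]  x^+=[1.0387]  P^+=[0.0481]

H_jac[0,0] = 2.2740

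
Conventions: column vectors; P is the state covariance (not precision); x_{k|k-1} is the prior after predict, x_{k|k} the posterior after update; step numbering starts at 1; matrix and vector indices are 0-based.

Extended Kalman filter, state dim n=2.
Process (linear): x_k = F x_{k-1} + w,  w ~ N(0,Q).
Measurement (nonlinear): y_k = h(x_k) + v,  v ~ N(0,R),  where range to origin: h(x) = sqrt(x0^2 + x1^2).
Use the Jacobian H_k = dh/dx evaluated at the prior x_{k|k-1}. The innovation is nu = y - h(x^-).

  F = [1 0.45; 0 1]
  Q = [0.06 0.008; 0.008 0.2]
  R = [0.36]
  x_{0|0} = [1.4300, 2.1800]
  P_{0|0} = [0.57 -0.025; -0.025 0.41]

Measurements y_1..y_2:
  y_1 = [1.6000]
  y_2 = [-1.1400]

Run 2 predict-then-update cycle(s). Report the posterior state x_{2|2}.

x_post = [0.6117, -0.1462]

step 1: x^-=[2.4110, 2.1800]  P^-=[0.6905 0.1675; 0.1675 0.6100]  H_jac=[0.7417 0.6707]  S=[1.1810]  K=[0.5288; 0.4516]  nu=[-1.6504]  x^+=[1.5382, 1.4346]  P^+=[0.3602 -0.1146; -0.1146 0.3691]
step 2: x^-=[2.1838, 1.4346]  P^-=[0.3919 0.0595; 0.0595 0.5691]  H_jac=[0.8358 0.5491]  S=[0.8600]  K=[0.4189; 0.4212]  nu=[-3.7528]  x^+=[0.6117, -0.1462]  P^+=[0.2410 -0.0922; -0.0922 0.4165]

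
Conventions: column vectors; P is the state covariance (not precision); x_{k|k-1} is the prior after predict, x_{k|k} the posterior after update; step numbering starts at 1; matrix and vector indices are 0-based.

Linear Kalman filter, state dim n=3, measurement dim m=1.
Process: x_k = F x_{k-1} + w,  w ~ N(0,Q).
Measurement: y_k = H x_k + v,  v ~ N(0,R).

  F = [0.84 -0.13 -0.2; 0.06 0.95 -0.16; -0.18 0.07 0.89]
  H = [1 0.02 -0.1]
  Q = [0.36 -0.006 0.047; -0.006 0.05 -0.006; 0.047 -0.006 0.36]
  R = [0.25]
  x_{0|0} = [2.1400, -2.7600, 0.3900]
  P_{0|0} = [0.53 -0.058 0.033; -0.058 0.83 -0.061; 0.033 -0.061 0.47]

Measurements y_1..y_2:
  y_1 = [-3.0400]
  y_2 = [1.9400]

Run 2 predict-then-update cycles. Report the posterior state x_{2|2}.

step 1: x^-=[2.0784, -2.5560, -0.2313]  P^-=[0.7652 -0.1071 -0.0953; -0.1071 0.8243 -0.0620; -0.0953 -0.0620 0.7368]  S=[1.0379]  K=[0.7444; -0.0813; -0.1640]  nu=[-5.0904]  x^+=[-1.7107, -2.1420, 0.6038]  P^+=[0.1901 -0.0443 0.0314; -0.0443 0.8174 -0.0758; 0.0314 -0.0758 0.7089]
step 2: x^-=[-1.2793, -2.2342, 0.6953]  P^-=[0.5315 -0.1014 -0.0846; -0.1014 0.8240 -0.1079; -0.0846 -0.1079 0.9133]  S=[0.8042]  K=[0.6689; -0.0922; -0.2214]  nu=[3.3335]  x^+=[0.9503, -2.5415, -0.0427]  P^+=[0.1717 -0.0518 0.0345; -0.0518 0.8171 -0.1243; 0.0345 -0.1243 0.8739]

x_post = [0.9503, -2.5415, -0.0427]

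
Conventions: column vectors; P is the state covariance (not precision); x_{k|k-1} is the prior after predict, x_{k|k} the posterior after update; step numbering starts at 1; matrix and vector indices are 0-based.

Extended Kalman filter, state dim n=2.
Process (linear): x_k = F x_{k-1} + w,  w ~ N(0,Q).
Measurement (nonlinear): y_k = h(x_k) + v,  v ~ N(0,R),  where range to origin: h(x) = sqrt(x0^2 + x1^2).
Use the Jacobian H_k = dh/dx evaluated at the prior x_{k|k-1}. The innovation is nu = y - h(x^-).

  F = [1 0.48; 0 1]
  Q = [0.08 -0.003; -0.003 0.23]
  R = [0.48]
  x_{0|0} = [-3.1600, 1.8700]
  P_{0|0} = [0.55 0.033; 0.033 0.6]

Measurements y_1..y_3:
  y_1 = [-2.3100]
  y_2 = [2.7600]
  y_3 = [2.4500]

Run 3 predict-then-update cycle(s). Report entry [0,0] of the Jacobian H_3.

H_jac[0,0] = 0.8026

step 1: x^-=[-2.2624, 1.8700]  P^-=[0.7999 0.3180; 0.3180 0.8300]  H_jac=[-0.7708 0.6371]  S=[0.9798]  K=[-0.4225; 0.2895]  nu=[-5.2452]  x^+=[-0.0463, 0.3514]  P^+=[0.6250 0.4379; 0.4379 0.7479]
step 2: x^-=[0.1223, 0.3514]  P^-=[1.2977 0.7938; 0.7938 0.9779]  H_jac=[0.3288 0.9444]  S=[1.9855]  K=[0.5925; 0.5966]  nu=[2.3879]  x^+=[1.5372, 1.7760]  P^+=[0.6007 0.0920; 0.0920 0.2712]
step 3: x^-=[2.3897, 1.7760]  P^-=[0.8315 0.2192; 0.2192 0.5012]  H_jac=[0.8026 0.5965]  S=[1.4038]  K=[0.5685; 0.3383]  nu=[-0.5274]  x^+=[2.0899, 1.5976]  P^+=[0.3777 -0.0508; -0.0508 0.3406]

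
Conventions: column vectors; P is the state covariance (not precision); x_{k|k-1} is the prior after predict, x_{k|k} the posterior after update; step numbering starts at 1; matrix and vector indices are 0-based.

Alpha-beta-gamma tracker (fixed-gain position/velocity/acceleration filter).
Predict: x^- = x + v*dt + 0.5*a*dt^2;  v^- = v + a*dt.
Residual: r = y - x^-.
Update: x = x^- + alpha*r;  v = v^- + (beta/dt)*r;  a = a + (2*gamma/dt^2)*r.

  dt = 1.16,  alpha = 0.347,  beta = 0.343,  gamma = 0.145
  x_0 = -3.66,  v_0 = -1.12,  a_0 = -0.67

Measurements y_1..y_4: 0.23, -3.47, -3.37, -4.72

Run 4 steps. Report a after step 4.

a_post = -0.2786

step 1: x_pred=-5.4100  r=5.6400  x^+=-3.4529  v^+=-0.2295  a^+=0.5455
step 2: x_pred=-3.3521  r=-0.1179  x^+=-3.3930  v^+=0.3684  a^+=0.5201
step 3: x_pred=-2.6157  r=-0.7543  x^+=-2.8775  v^+=0.7487  a^+=0.3575
step 4: x_pred=-1.7684  r=-2.9516  x^+=-2.7926  v^+=0.2907  a^+=-0.2786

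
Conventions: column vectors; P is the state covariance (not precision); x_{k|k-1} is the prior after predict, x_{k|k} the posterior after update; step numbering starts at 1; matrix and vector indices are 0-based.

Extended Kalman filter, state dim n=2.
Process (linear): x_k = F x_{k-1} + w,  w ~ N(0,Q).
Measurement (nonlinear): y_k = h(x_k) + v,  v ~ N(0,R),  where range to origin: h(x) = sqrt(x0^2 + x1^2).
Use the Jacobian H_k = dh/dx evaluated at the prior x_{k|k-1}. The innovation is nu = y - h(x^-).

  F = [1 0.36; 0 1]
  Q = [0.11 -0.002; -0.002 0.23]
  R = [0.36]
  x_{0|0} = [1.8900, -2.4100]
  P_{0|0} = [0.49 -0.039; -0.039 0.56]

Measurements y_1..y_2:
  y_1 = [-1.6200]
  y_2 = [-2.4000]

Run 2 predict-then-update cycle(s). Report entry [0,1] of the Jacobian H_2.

H_jac[0,1] = 0.4582

step 1: x^-=[1.0224, -2.4100]  P^-=[0.6445 0.1606; 0.1606 0.7900]  H_jac=[0.3905 -0.9206]  S=[1.0123]  K=[0.1026; -0.6564]  nu=[-4.2379]  x^+=[0.5876, 0.3720]  P^+=[0.6338 0.2288; 0.2288 0.3538]
step 2: x^-=[0.7215, 0.3720]  P^-=[0.9544 0.3541; 0.3541 0.5838]  H_jac=[0.8888 0.4582]  S=[1.5250]  K=[0.6627; 0.3818]  nu=[-3.2118]  x^+=[-1.4068, -0.8543]  P^+=[0.2847 -0.0317; -0.0317 0.3615]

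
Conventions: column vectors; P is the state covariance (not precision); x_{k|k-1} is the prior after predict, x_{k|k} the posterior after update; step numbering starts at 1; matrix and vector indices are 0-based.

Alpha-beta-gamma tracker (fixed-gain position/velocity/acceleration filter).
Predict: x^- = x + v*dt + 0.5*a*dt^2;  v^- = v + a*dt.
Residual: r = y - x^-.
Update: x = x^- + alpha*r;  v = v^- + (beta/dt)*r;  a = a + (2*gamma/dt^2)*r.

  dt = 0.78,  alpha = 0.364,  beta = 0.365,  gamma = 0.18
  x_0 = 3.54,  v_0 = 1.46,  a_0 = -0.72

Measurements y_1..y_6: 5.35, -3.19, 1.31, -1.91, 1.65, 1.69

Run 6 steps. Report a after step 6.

step 1: x_pred=4.4598  r=0.8902  x^+=4.7838  v^+=1.3150  a^+=-0.1932
step 2: x_pred=5.7507  r=-8.9407  x^+=2.4963  v^+=-3.0195  a^+=-5.4836
step 3: x_pred=-1.5271  r=2.8371  x^+=-0.4944  v^+=-5.9692  a^+=-3.8049
step 4: x_pred=-6.3078  r=4.3978  x^+=-4.7070  v^+=-6.8790  a^+=-1.2026
step 5: x_pred=-10.4385  r=12.0885  x^+=-6.0383  v^+=-2.1603  a^+=5.9503
step 6: x_pred=-5.9132  r=7.6032  x^+=-3.1457  v^+=6.0388  a^+=10.4492

a_post = 10.4492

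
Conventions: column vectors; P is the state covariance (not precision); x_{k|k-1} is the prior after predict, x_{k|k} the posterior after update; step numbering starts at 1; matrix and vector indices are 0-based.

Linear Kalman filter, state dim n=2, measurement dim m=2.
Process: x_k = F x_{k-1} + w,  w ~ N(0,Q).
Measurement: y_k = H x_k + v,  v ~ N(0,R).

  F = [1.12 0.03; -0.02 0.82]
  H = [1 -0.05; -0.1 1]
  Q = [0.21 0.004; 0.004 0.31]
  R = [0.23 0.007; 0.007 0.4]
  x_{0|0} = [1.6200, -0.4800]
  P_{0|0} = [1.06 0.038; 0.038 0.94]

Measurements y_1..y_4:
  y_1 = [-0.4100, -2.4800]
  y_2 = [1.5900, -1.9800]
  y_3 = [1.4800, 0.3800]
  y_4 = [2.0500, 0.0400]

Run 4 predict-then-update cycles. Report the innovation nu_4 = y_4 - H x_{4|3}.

innov = [0.6239, 0.5334]

step 1: x^-=[1.8000, -0.4260]  P^-=[1.5431 0.0383; 0.0383 0.9412]  S=[1.7716 -0.1559; -0.1559 1.3490]  K=[0.8712 0.0147; 0.0568 0.7014]  nu=[-2.2313, -1.8740]  x^+=[-0.1714, -1.8672]  P^+=[0.2021 0.0322; 0.0322 0.2842]
step 2: x^-=[-0.2480, -1.5276]  P^-=[0.4659 0.0360; 0.0360 0.5001]  S=[0.6936 -0.0284; -0.0284 0.8976]  K=[0.6696 0.0094; 0.0386 0.5544]  nu=[1.7616, -0.4772]  x^+=[0.9270, -1.7242]  P^+=[0.1553 0.0240; 0.0240 0.2244]
step 3: x^-=[0.9865, -1.4324]  P^-=[0.4066 0.0280; 0.0280 0.4602]  S=[0.6349 -0.0285; -0.0285 0.8586]  K=[0.6384 0.0065; 0.0319 0.5337]  nu=[0.4218, 1.9111]  x^+=[1.2683, -0.3990]  P^+=[0.1480 0.0219; 0.0219 0.2159]
step 4: x^-=[1.4085, -0.3525]  P^-=[0.3973 0.0261; 0.0261 0.4545]  S=[0.6258 -0.0293; -0.0293 0.8533]  K=[0.6330 0.0057; 0.0301 0.5307]  nu=[0.6239, 0.5334]  x^+=[1.8064, -0.0507]  P^+=[0.1467 0.0214; 0.0214 0.2146]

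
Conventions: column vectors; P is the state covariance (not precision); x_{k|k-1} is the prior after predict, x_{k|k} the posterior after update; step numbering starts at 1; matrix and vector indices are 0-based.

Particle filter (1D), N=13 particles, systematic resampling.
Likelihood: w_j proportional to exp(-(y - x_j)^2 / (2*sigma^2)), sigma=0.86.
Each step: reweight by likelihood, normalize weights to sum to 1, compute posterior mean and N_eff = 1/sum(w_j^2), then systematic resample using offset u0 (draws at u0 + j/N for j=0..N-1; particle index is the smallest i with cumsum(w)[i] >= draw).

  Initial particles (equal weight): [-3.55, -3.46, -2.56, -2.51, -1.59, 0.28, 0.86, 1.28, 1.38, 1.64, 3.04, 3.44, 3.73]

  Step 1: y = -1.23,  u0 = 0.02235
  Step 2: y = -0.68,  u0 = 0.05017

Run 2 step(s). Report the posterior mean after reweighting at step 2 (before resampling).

post_mean = -1.2578

step 1: w=[0.0138, 0.0182, 0.1588, 0.1735, 0.4811, 0.1124, 0.0274, 0.0074, 0.0053, 0.0020, 0.0000, 0.0000, 0.0000]  mean=-1.6440  Neff=3.3242  idx=[1, 2, 2, 3, 3, 4, 4, 4, 4, 4, 4, 5, 5]
step 2: w=[0.0011, 0.0187, 0.0187, 0.0212, 0.0212, 0.1167, 0.1167, 0.1167, 0.1167, 0.1167, 0.1167, 0.1095, 0.1095]  mean=-1.2578  Neff=9.3238  idx=[3, 5, 6, 6, 7, 8, 8, 9, 10, 10, 11, 12, 12]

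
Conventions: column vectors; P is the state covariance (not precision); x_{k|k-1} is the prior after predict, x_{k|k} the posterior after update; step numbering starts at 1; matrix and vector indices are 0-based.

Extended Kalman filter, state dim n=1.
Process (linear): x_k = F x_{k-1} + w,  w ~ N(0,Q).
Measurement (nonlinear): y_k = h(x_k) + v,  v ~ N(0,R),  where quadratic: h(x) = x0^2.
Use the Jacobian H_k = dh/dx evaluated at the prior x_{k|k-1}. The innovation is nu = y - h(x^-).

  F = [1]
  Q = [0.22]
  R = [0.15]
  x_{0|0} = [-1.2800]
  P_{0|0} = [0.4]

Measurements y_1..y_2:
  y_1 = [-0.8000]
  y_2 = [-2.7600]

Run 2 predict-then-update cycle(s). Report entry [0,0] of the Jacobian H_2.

H_jac[0,0] = -0.7228

step 1: x^-=[-1.2800]  P^-=[0.6200]  H_jac=[-2.5600]  S=[4.2132]  K=[-0.3767]  nu=[-2.4384]  x^+=[-0.3614]  P^+=[0.0221]
step 2: x^-=[-0.3614]  P^-=[0.2421]  H_jac=[-0.7228]  S=[0.2765]  K=[-0.6329]  nu=[-2.8906]  x^+=[1.4680]  P^+=[0.1313]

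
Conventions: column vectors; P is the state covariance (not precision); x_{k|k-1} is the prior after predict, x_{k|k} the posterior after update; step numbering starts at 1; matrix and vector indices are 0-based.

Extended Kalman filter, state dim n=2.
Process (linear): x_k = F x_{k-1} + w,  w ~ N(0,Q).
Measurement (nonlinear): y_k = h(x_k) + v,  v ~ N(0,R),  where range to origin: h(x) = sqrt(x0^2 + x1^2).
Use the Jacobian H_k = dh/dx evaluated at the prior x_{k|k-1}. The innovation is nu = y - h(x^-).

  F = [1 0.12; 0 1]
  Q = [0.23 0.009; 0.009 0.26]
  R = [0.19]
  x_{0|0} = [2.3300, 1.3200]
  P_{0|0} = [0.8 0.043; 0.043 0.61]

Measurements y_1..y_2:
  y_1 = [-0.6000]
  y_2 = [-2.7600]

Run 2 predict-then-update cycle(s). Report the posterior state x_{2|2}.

x_post = [1.7053, 0.7570]

step 1: x^-=[2.4884, 1.3200]  P^-=[1.0491 0.1252; 0.1252 0.8700]  H_jac=[0.8834 0.4686]  S=[1.3034]  K=[0.7560; 0.3976]  nu=[-3.4168]  x^+=[-0.0949, -0.0387]  P^+=[0.3041 -0.2667; -0.2667 0.6639]
step 2: x^-=[-0.0995, -0.0387]  P^-=[0.4796 -0.1780; -0.1780 0.9239]  H_jac=[-0.9321 -0.3621]  S=[0.6077]  K=[-0.6296; -0.2775]  nu=[-2.8668]  x^+=[1.7053, 0.7570]  P^+=[0.2387 -0.2842; -0.2842 0.8771]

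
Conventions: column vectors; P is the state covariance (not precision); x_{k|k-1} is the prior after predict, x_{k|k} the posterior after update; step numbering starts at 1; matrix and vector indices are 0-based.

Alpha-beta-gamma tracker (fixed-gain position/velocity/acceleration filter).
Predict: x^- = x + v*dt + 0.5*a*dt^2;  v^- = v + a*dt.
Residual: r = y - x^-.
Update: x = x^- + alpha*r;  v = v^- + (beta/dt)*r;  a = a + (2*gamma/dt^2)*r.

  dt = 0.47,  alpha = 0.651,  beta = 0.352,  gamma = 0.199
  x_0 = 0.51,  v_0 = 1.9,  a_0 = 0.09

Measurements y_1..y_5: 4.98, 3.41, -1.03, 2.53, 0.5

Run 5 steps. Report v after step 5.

v_post = -7.8556

step 1: x_pred=1.4129  r=3.5671  x^+=3.7351  v^+=4.6138  a^+=6.5168
step 2: x_pred=6.6234  r=-3.2134  x^+=4.5315  v^+=5.2701  a^+=0.7273
step 3: x_pred=7.0887  r=-8.1187  x^+=1.8034  v^+=-0.4685  a^+=-13.9004
step 4: x_pred=0.0479  r=2.4821  x^+=1.6638  v^+=-5.1428  a^+=-9.4285
step 5: x_pred=-1.7947  r=2.2947  x^+=-0.3009  v^+=-7.8556  a^+=-5.2940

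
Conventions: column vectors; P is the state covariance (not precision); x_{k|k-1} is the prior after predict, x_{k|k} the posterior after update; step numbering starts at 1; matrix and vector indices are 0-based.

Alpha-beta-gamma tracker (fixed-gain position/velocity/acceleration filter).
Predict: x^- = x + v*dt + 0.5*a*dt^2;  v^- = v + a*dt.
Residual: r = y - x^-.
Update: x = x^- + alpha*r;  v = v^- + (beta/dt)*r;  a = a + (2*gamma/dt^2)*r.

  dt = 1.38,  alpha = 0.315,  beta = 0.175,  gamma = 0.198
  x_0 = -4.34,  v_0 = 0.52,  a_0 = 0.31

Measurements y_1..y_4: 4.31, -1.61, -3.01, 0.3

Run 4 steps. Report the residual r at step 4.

step 1: x_pred=-3.3272  r=7.6372  x^+=-0.9215  v^+=1.9163  a^+=1.8981
step 2: x_pred=3.5303  r=-5.1403  x^+=1.9111  v^+=3.8838  a^+=0.8292
step 3: x_pred=8.0603  r=-11.0703  x^+=4.5732  v^+=3.6242  a^+=-1.4728
step 4: x_pred=8.1723  r=-7.8723  x^+=5.6925  v^+=0.5935  a^+=-3.1097

resid = -7.8723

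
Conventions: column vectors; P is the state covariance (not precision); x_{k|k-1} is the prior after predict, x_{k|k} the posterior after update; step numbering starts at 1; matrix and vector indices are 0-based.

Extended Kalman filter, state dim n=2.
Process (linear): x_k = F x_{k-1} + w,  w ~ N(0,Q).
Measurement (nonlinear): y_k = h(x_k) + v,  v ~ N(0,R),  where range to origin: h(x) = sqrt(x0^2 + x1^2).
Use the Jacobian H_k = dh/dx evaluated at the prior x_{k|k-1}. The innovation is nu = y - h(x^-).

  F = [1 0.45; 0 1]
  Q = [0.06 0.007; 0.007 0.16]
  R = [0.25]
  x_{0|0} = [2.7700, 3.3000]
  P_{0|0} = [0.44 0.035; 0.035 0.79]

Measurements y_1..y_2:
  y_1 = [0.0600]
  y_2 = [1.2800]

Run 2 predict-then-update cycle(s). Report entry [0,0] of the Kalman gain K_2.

K[0,0] = 0.5462

step 1: x^-=[4.2550, 3.3000]  P^-=[0.6915 0.3975; 0.3975 0.9500]  H_jac=[0.7902 0.6128]  S=[1.4236]  K=[0.5550; 0.6296]  nu=[-5.3247]  x^+=[1.3000, -0.0525]  P^+=[0.2531 -0.0999; -0.0999 0.3857]
step 2: x^-=[1.2764, -0.0525]  P^-=[0.3012 0.0806; 0.0806 0.5457]  H_jac=[0.9992 -0.0411]  S=[0.5450]  K=[0.5462; 0.1067]  nu=[0.0025]  x^+=[1.2778, -0.0523]  P^+=[0.1387 0.0489; 0.0489 0.5395]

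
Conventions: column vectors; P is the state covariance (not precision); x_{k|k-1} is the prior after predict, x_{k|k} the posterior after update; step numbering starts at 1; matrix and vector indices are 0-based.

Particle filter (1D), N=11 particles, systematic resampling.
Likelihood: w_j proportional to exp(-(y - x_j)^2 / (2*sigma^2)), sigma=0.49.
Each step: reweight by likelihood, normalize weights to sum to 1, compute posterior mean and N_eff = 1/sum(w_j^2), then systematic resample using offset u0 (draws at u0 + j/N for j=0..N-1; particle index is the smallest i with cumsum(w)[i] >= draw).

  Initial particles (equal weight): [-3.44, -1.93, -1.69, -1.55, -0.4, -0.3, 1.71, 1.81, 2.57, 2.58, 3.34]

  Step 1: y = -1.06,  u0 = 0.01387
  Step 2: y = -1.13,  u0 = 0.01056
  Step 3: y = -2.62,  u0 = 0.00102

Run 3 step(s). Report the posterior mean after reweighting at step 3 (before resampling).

post_mean = -1.7640

step 1: w=[0.0000, 0.1058, 0.2238, 0.3103, 0.2065, 0.1536, 0.0000, 0.0000, 0.0000, 0.0000, 0.0000]  mean=-1.1920  Neff=4.4683  idx=[1, 1, 2, 2, 3, 3, 3, 4, 4, 4, 5]
step 2: w=[0.0541, 0.0541, 0.1068, 0.1068, 0.1421, 0.1421, 0.1421, 0.0676, 0.0676, 0.0676, 0.0489]  mean=-1.3266  Neff=9.4897  idx=[0, 1, 2, 3, 4, 5, 5, 6, 6, 8, 9]
step 3: w=[0.2420, 0.2420, 0.1077, 0.1077, 0.0601, 0.0601, 0.0601, 0.0601, 0.0601, 0.0000, 0.0000]  mean=-1.7640  Neff=6.3133  idx=[0, 0, 0, 1, 1, 1, 2, 3, 4, 5, 7]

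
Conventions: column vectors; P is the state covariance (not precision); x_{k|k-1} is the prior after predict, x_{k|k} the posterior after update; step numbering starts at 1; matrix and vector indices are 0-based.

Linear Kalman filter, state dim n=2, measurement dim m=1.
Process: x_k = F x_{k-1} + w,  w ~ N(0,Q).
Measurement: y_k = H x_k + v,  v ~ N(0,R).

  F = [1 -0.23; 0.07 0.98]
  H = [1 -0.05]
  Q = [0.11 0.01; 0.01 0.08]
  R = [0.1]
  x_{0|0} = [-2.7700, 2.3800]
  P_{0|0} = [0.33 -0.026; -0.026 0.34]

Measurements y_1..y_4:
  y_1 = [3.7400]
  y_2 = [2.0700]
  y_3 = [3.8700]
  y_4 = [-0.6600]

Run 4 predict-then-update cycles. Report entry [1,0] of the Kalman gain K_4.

K[1,0] = -0.3974

step 1: x^-=[-3.3174, 2.1385]  P^-=[0.4699 -0.0686; -0.0686 0.4046]  S=[0.5778]  K=[0.8192; -0.1537]  nu=[7.1643]  x^+=[2.5520, 1.0371]  P^+=[0.0821 0.0042; 0.0042 0.3909]
step 2: x^-=[2.3134, 1.1950]  P^-=[0.2109 -0.0683; -0.0683 0.4564]  S=[0.3189]  K=[0.6721; -0.2859]  nu=[-0.1837]  x^+=[2.1900, 1.2475]  P^+=[0.0669 -0.0071; -0.0071 0.4304]
step 3: x^-=[1.9030, 1.3759]  P^-=[0.2029 -0.0891; -0.0891 0.4927]  S=[0.3130]  K=[0.6624; -0.3635]  nu=[2.0358]  x^+=[3.2514, 0.6360]  P^+=[0.0655 -0.0138; -0.0138 0.4513]
step 4: x^-=[3.1052, 0.8508]  P^-=[0.2058 -0.1004; -0.1004 0.5119]  S=[0.3171]  K=[0.6648; -0.3974]  nu=[-3.7226]  x^+=[0.6305, 2.3303]  P^+=[0.0656 -0.0167; -0.0167 0.4618]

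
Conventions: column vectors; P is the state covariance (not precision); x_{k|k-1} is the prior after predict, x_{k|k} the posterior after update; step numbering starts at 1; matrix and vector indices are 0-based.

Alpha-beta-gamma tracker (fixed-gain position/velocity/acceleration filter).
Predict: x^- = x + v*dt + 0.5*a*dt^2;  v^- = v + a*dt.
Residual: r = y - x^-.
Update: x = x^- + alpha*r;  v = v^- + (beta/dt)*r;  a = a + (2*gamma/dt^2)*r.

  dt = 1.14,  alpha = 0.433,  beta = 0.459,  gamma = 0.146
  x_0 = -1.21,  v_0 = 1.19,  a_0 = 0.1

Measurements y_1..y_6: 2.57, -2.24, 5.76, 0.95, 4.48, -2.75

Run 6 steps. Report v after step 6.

step 1: x_pred=0.2116  r=2.3584  x^+=1.2328  v^+=2.2536  a^+=0.6299
step 2: x_pred=4.2112  r=-6.4512  x^+=1.4178  v^+=0.3742  a^+=-0.8196
step 3: x_pred=1.3119  r=4.4481  x^+=3.2379  v^+=1.2309  a^+=0.1799
step 4: x_pred=4.7580  r=-3.8080  x^+=3.1091  v^+=-0.0973  a^+=-0.6757
step 5: x_pred=2.5591  r=1.9209  x^+=3.3908  v^+=-0.0942  a^+=-0.2441
step 6: x_pred=3.1248  r=-5.8748  x^+=0.5810  v^+=-2.7379  a^+=-1.5641

v_post = -2.7379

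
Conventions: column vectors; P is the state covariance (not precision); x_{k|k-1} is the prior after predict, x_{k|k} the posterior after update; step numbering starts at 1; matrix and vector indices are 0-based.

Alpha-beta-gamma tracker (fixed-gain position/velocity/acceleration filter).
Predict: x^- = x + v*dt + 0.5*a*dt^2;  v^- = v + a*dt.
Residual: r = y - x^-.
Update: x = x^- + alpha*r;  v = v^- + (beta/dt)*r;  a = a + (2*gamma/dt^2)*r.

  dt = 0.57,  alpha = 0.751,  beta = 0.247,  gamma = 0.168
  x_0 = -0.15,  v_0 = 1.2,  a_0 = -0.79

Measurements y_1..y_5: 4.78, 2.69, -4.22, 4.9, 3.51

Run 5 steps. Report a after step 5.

a_post = 1.4825

step 1: x_pred=0.4057  r=4.3743  x^+=3.6908  v^+=2.6452  a^+=3.7338
step 2: x_pred=5.8051  r=-3.1151  x^+=3.4657  v^+=3.4236  a^+=0.5122
step 3: x_pred=5.5003  r=-9.7203  x^+=-1.7996  v^+=-0.4966  a^+=-9.5402
step 4: x_pred=-3.6325  r=8.5325  x^+=2.7754  v^+=-2.2371  a^+=-0.7162
step 5: x_pred=1.3839  r=2.1261  x^+=2.9806  v^+=-1.7240  a^+=1.4825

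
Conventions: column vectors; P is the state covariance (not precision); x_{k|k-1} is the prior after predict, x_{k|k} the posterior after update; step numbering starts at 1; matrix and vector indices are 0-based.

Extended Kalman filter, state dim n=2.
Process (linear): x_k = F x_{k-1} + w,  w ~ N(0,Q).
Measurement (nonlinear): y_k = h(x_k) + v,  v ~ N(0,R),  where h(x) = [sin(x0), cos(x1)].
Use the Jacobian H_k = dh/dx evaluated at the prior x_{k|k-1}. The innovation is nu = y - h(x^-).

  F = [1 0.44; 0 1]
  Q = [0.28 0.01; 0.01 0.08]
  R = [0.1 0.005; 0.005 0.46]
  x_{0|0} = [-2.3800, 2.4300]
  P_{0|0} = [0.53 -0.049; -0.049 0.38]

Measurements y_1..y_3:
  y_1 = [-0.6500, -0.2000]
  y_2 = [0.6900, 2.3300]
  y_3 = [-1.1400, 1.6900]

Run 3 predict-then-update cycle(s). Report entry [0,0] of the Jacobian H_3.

H_jac[0,0] = 0.5222

step 1: x^-=[-1.3108, 2.4300]  P^-=[0.8404 0.1282; 0.1282 0.4600]  H_jac=[0.2571 0.0000; 0.0000 -0.6530]  S=[0.1555 -0.0165; -0.0165 0.6562]  K=[1.3792 -0.0929; 0.1637 -0.4537]  nu=[0.3164, 0.5573]  x^+=[-0.9262, 2.2289]  P^+=[0.5347 0.0549; 0.0549 0.3183]
step 2: x^-=[0.0545, 2.2289]  P^-=[0.9246 0.2049; 0.2049 0.3983]  H_jac=[0.9985 0.0000; 0.0000 -0.7911]  S=[1.0218 -0.1569; -0.1569 0.7093]  K=[0.8989 -0.0297; 0.1367 -0.4140]  nu=[0.6355, 2.9417]  x^+=[0.5383, 1.0978]  P^+=[0.0899 0.0116; 0.0116 0.2399]
step 3: x^-=[1.0213, 1.0978]  P^-=[0.4265 0.1272; 0.1272 0.3199]  H_jac=[0.5222 0.0000; 0.0000 -0.8902]  S=[0.2163 -0.0541; -0.0541 0.7135]  K=[1.0092 -0.0821; 0.2111 -0.3831]  nu=[-1.9928, 1.2345]  x^+=[-1.0911, 0.2041]  P^+=[0.1925 0.0368; 0.0368 0.1968]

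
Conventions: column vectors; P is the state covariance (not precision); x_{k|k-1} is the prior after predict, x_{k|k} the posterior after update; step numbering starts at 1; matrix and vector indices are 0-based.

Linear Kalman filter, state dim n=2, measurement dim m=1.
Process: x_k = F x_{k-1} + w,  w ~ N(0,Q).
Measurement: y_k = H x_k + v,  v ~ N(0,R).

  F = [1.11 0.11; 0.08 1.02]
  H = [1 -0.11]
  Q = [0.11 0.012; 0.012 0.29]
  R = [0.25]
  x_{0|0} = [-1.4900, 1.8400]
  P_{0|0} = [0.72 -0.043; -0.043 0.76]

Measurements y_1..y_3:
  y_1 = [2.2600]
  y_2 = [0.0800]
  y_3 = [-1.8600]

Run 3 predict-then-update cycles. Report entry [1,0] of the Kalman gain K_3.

step 1: x^-=[-1.4515, 1.7576]  P^-=[0.9958 0.1121; 0.1121 1.0783]  S=[1.2342]  K=[0.7969; -0.0052]  nu=[3.9048]  x^+=[1.6601, 1.7371]  P^+=[0.2121 0.1173; 0.1173 1.0783]
step 2: x^-=[2.0338, 1.9047]  P^-=[0.4130 0.2857; 0.2857 1.4323]  S=[0.6175]  K=[0.6180; 0.2074]  nu=[-1.7443]  x^+=[0.9559, 1.5429]  P^+=[0.1772 0.2065; 0.2065 1.4058]
step 3: x^-=[1.2307, 1.6502]  P^-=[0.3958 0.4211; 0.4211 1.7874]  S=[0.5748]  K=[0.6080; 0.3905]  nu=[-2.9092]  x^+=[-0.5381, 0.5141]  P^+=[0.1833 0.2846; 0.2846 1.6997]

K[1,0] = 0.3905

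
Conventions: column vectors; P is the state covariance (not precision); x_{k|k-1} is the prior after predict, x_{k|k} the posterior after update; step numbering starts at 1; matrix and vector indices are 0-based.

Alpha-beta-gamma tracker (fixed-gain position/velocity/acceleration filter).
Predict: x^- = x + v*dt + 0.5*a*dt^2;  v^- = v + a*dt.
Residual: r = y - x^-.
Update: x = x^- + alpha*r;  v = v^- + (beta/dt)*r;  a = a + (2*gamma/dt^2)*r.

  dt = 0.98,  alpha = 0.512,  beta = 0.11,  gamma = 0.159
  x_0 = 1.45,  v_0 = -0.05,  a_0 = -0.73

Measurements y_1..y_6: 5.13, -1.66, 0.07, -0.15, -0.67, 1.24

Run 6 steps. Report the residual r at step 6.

resid = 4.9817

step 1: x_pred=1.0505  r=4.0795  x^+=3.1392  v^+=-0.3075  a^+=0.6208
step 2: x_pred=3.1359  r=-4.7959  x^+=0.6804  v^+=-0.2374  a^+=-0.9672
step 3: x_pred=-0.0167  r=0.0867  x^+=0.0277  v^+=-1.1756  a^+=-0.9385
step 4: x_pred=-1.5750  r=1.4250  x^+=-0.8454  v^+=-1.9353  a^+=-0.4666
step 5: x_pred=-2.9661  r=2.2961  x^+=-1.7905  v^+=-2.1349  a^+=0.2936
step 6: x_pred=-3.7417  r=4.9817  x^+=-1.1911  v^+=-1.2880  a^+=1.9431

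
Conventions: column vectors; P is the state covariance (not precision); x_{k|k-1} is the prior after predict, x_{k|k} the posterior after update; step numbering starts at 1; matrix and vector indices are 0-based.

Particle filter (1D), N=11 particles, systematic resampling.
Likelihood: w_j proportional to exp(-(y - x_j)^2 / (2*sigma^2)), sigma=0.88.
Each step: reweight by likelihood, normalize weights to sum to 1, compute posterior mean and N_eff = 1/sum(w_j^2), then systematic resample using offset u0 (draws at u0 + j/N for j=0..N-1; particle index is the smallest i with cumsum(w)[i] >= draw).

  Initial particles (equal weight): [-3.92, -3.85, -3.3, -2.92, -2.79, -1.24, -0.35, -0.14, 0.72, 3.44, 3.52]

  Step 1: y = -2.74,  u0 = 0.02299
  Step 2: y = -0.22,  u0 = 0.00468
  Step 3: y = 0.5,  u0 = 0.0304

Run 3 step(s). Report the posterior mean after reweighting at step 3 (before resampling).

post_mean = -1.2413

step 1: w=[0.1037, 0.1150, 0.2081, 0.2495, 0.2544, 0.0596, 0.0064, 0.0032, 0.0001, 0.0000, 0.0000]  mean=-3.0507  Neff=5.0544  idx=[0, 1, 1, 2, 2, 3, 3, 3, 4, 4, 5]
step 2: w=[0.0003, 0.0004, 0.0004, 0.0038, 0.0038, 0.0158, 0.0158, 0.0158, 0.0246, 0.0246, 0.8947]  mean=-1.4144  Neff=1.2462  idx=[3, 9, 10, 10, 10, 10, 10, 10, 10, 10, 10]
step 3: w=[0.0001, 0.0007, 0.1110, 0.1110, 0.1110, 0.1110, 0.1110, 0.1110, 0.1110, 0.1110, 0.1110]  mean=-1.2413  Neff=9.0143  idx=[2, 3, 3, 4, 5, 6, 7, 7, 8, 9, 10]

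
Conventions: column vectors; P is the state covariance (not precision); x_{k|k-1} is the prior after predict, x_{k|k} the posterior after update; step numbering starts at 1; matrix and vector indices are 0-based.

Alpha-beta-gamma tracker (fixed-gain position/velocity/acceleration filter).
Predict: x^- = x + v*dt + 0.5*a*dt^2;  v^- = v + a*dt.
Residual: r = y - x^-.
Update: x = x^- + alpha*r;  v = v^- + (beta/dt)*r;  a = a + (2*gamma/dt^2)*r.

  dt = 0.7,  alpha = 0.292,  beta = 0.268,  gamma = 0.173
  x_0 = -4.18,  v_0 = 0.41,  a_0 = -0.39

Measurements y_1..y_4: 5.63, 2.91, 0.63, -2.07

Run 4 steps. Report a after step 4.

step 1: x_pred=-3.9885  r=9.6185  x^+=-1.1799  v^+=3.8195  a^+=6.4019
step 2: x_pred=3.0622  r=-0.1522  x^+=3.0178  v^+=8.2426  a^+=6.2944
step 3: x_pred=10.3297  r=-9.6997  x^+=7.4974  v^+=8.9351  a^+=-0.5548
step 4: x_pred=13.6160  r=-15.6860  x^+=9.0357  v^+=2.5412  a^+=-11.6310

a_post = -11.6310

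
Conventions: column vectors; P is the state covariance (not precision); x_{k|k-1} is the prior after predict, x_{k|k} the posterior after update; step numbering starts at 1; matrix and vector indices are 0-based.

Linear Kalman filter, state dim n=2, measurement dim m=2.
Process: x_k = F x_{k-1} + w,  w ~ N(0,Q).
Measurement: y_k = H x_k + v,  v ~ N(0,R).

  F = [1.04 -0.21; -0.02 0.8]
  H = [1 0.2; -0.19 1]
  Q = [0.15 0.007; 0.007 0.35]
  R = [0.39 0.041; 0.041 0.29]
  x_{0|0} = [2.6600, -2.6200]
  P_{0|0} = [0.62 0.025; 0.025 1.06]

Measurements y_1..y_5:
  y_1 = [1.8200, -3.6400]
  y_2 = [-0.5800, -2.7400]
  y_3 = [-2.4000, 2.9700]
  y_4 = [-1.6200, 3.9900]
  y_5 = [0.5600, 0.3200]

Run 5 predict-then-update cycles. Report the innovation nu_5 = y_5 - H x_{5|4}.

step 1: x^-=[3.3166, -2.1492]  P^-=[0.8564 -0.1631; -0.1631 1.0278]  S=[1.2223 -0.0730; -0.0730 1.4107]  K=[0.6622 -0.1967; 0.0799 0.7547]  nu=[-1.0668, -0.8606]  x^+=[2.7794, -2.8839]  P^+=[0.2468 0.0170; 0.0170 0.2254]
step 2: x^-=[3.4962, -2.3627]  P^-=[0.4194 -0.0218; -0.0218 0.4938]  S=[0.8205 0.0391; 0.0391 0.8072]  K=[0.5131 -0.1506; 0.0646 0.6137]  nu=[-3.6037, 0.2870]  x^+=[1.6040, -2.4193]  P^+=[0.1912 0.0137; 0.0137 0.1832]
step 3: x^-=[2.1762, -1.9675]  P^-=[0.3589 -0.0163; -0.0163 0.4669]  S=[0.7610 0.0505; 0.0505 0.7761]  K=[0.4766 -0.1399; 0.0613 0.6016]  nu=[-4.1827, 5.3510]  x^+=[-0.5657, 0.9952]  P^+=[0.1776 0.0127; 0.0127 0.1794]
step 4: x^-=[-0.7974, 0.8075]  P^-=[0.3444 -0.0162; -0.0162 0.4645]  S=[0.7465 0.0529; 0.0529 0.7731]  K=[0.4668 -0.1375; 0.0602 0.6007]  nu=[-0.9842, 3.0310]  x^+=[-1.6736, 2.5690]  P^+=[0.1739 0.0123; 0.0123 0.1790]
step 5: x^-=[-2.2800, 2.0886]  P^-=[0.3407 -0.0164; -0.0164 0.4642]  S=[0.7427 0.0533; 0.0533 0.7728]  K=[0.4641 -0.1370; 0.0598 0.6007]  nu=[2.4223, -2.2018]  x^+=[-0.8541, 0.9109]  P^+=[0.1730 0.0122; 0.0122 0.1790]

innov = [2.4223, -2.2018]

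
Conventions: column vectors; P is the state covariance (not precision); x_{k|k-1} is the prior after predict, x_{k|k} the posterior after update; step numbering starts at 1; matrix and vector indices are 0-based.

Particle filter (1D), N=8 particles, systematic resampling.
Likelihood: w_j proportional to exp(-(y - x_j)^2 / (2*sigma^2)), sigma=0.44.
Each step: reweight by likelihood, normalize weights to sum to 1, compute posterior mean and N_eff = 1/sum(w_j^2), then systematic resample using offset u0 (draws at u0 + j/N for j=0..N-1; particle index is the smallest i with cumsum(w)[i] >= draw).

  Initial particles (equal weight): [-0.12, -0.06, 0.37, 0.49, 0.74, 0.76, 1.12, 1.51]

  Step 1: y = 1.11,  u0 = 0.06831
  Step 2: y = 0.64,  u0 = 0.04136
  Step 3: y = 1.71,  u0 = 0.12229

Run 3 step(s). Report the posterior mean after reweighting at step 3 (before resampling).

step 1: w=[0.0054, 0.0078, 0.0647, 0.0987, 0.1870, 0.1941, 0.2662, 0.1762]  mean=0.9213  Neff=5.3032  idx=[2, 4, 4, 5, 6, 6, 6, 7]
step 2: w=[0.1496, 0.1760, 0.1760, 0.1740, 0.0996, 0.0996, 0.0996, 0.0256]  mean=0.8214  Neff=6.8952  idx=[0, 1, 1, 2, 3, 3, 5, 6]
step 3: w=[0.0076, 0.0687, 0.0687, 0.0687, 0.0758, 0.0758, 0.3174, 0.3174]  mean=0.9815  Neff=4.4015  idx=[2, 4, 6, 6, 6, 7, 7, 7]

post_mean = 0.9815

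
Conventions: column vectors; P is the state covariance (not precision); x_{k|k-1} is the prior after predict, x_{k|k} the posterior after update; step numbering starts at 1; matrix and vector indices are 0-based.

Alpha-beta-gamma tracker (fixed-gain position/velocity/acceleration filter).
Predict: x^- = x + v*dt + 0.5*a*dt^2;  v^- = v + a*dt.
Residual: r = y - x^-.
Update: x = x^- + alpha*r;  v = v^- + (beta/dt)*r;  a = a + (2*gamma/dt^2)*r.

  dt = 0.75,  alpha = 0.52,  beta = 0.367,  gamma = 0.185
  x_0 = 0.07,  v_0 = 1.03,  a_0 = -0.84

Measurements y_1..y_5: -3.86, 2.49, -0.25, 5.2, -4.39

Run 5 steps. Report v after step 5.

step 1: x_pred=0.6062  r=-4.4662  x^+=-1.7162  v^+=-1.7855  a^+=-3.7778
step 2: x_pred=-4.1178  r=6.6078  x^+=-0.6818  v^+=-1.3854  a^+=0.5687
step 3: x_pred=-1.5609  r=1.3109  x^+=-0.8792  v^+=-0.3174  a^+=1.4309
step 4: x_pred=-0.7149  r=5.9149  x^+=2.3609  v^+=3.6501  a^+=5.3216
step 5: x_pred=6.5951  r=-10.9851  x^+=0.8829  v^+=2.2659  a^+=-1.9042

v_post = 2.2659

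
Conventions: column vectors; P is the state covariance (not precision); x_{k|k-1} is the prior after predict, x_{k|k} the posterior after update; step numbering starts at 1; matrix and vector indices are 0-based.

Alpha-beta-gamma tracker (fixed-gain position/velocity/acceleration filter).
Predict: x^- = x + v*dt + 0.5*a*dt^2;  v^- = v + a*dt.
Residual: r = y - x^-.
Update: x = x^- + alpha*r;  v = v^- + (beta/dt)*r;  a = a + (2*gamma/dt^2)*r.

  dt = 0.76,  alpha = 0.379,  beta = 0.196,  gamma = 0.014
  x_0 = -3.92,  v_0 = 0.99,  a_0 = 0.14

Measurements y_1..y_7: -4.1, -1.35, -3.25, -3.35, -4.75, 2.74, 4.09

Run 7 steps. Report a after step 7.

a_post = 0.3171

step 1: x_pred=-3.1272  r=-0.9728  x^+=-3.4959  v^+=0.8455  a^+=0.0928
step 2: x_pred=-2.8265  r=1.4765  x^+=-2.2669  v^+=1.2968  a^+=0.1644
step 3: x_pred=-1.2338  r=-2.0162  x^+=-1.9979  v^+=0.9018  a^+=0.0667
step 4: x_pred=-1.2933  r=-2.0567  x^+=-2.0728  v^+=0.4221  a^+=-0.0330
step 5: x_pred=-1.7615  r=-2.9885  x^+=-2.8942  v^+=-0.3737  a^+=-0.1779
step 6: x_pred=-3.2296  r=5.9696  x^+=-0.9671  v^+=1.0306  a^+=0.1115
step 7: x_pred=-0.1516  r=4.2416  x^+=1.4559  v^+=2.2092  a^+=0.3171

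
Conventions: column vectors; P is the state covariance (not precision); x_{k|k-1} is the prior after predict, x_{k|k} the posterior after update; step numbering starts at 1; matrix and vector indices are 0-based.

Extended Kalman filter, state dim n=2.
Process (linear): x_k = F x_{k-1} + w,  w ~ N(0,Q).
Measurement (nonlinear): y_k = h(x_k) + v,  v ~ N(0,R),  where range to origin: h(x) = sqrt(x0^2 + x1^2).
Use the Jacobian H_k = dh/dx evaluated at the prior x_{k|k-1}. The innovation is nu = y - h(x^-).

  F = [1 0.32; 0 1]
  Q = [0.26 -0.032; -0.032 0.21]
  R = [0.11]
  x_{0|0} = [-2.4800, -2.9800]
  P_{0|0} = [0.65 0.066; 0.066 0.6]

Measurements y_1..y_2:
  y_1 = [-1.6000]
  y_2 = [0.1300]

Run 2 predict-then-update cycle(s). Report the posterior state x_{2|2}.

x_post = [0.2910, 0.3164]

step 1: x^-=[-3.4336, -2.9800]  P^-=[1.0137 0.2260; 0.2260 0.8100]  H_jac=[-0.7552 -0.6555]  S=[1.2599]  K=[-0.7252; -0.5569]  nu=[-6.1464]  x^+=[1.0238, 0.4427]  P^+=[0.3511 -0.2828; -0.2828 0.4193]
step 2: x^-=[1.1655, 0.4427]  P^-=[0.4730 -0.1806; -0.1806 0.6293]  H_jac=[0.9348 0.3551]  S=[0.4828]  K=[0.7830; 0.1131]  nu=[-1.1167]  x^+=[0.2910, 0.3164]  P^+=[0.1770 -0.2234; -0.2234 0.6231]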